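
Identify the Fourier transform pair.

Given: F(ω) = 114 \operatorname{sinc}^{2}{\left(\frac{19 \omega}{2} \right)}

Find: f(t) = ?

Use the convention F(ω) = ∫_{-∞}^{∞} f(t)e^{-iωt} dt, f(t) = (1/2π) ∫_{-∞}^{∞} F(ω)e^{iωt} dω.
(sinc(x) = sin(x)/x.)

f(t) = 6 \left(\begin{cases} 1 - \frac{\left|{t}\right|}{19} & \text{for}\: \left|{t}\right| < 19 \\0 & \text{otherwise} \end{cases}\right)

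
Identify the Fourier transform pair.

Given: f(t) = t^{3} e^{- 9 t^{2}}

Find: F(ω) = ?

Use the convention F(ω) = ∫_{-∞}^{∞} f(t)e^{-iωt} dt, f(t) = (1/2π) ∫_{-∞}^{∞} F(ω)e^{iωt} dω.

F(ω) = \frac{i \sqrt{\pi} \omega \left(\omega^{2} - 54\right) e^{- \frac{\omega^{2}}{36}}}{17496}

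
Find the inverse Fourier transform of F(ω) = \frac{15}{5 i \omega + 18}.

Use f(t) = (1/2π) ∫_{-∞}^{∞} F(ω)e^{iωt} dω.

f(t) = 3 e^{- \frac{18 t}{5}} u\left(t\right)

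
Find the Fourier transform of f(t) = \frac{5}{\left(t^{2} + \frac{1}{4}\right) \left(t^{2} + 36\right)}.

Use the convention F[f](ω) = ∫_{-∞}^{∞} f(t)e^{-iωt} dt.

F(ω) = - \frac{10 \pi e^{- 6 \left|{\omega}\right|}}{429} + \frac{40 \pi e^{- \frac{\left|{\omega}\right|}{2}}}{143}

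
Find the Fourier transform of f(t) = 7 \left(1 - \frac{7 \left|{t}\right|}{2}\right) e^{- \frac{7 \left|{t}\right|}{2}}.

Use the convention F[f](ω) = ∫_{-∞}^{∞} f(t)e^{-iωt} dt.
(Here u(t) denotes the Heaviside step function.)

F(ω) = \frac{1568 \omega^{2}}{\left(4 \omega^{2} + 49\right)^{2}}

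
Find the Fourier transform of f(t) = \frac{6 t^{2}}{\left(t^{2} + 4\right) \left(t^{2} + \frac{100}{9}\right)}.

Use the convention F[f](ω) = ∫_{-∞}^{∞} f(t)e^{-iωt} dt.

F(ω) = - \frac{27 \pi e^{- 2 \left|{\omega}\right|}}{16} + \frac{45 \pi e^{- \frac{10 \left|{\omega}\right|}{3}}}{16}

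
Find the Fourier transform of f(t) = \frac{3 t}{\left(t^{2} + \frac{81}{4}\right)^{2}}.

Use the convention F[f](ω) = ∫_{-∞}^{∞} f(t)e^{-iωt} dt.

F(ω) = - \frac{i \pi \omega e^{- \frac{9 \left|{\omega}\right|}{2}}}{3}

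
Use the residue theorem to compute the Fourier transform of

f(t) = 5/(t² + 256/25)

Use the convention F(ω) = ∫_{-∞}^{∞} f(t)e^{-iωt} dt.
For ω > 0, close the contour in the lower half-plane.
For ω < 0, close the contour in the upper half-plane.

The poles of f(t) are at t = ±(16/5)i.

Let g(z) = f(z)e^{-iωz}; for large |z| the factor e^{-iωz} decays in the lower half-plane when ω > 0 and in the upper half-plane when ω < 0.

Case ω > 0 (lower half-plane, clockwise contour ⇒ F(ω) = -2πi·ΣRes):
  Res_{z = - \frac{16 i}{5}} g(z) = \frac{25 i e^{- \frac{16 \omega}{5}}}{32}
  F(ω) = -2πi·ΣRes = \frac{25 \pi e^{- \frac{16 \omega}{5}}}{16}

Case ω < 0 (upper half-plane, counterclockwise contour ⇒ F(ω) = +2πi·ΣRes):
  Res_{z = \frac{16 i}{5}} g(z) = - \frac{25 i e^{\frac{16 \omega}{5}}}{32}
  F(ω) = 2πi·ΣRes = \frac{25 \pi e^{\frac{16 \omega}{5}}}{16}

Both cases combine into a single formula in |ω|:

F(ω) = \frac{25 \pi e^{- \frac{16 \left|{\omega}\right|}{5}}}{16}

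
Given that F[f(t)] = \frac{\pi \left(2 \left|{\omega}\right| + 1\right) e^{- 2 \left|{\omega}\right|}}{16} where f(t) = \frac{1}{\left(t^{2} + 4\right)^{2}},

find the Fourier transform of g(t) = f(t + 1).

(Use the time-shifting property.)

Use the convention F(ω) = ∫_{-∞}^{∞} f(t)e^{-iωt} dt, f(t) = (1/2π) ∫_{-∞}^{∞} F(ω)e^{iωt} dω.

F[g](ω) = \frac{\pi \left(2 \left|{\omega}\right| + 1\right) e^{i \omega - 2 \left|{\omega}\right|}}{16}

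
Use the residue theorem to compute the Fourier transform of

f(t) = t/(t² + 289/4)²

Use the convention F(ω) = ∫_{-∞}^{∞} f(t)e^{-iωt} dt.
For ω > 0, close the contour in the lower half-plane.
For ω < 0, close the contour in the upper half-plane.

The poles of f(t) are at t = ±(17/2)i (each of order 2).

Let g(z) = f(z)e^{-iωz}; for large |z| the factor e^{-iωz} decays in the lower half-plane when ω > 0 and in the upper half-plane when ω < 0.

Case ω > 0 (lower half-plane, clockwise contour ⇒ F(ω) = -2πi·ΣRes):
  Res_{z = - \frac{17 i}{2}} g(z) = \frac{\omega e^{- \frac{17 \omega}{2}}}{34} (pole of order 2)
  F(ω) = -2πi·ΣRes = - \frac{i \pi \omega e^{- \frac{17 \omega}{2}}}{17}

Case ω < 0 (upper half-plane, counterclockwise contour ⇒ F(ω) = +2πi·ΣRes):
  Res_{z = \frac{17 i}{2}} g(z) = - \frac{\omega e^{\frac{17 \omega}{2}}}{34} (pole of order 2)
  F(ω) = 2πi·ΣRes = - \frac{i \pi \omega e^{\frac{17 \omega}{2}}}{17}

Both cases combine into a single formula in |ω|:

F(ω) = - \frac{i \pi \omega e^{- \frac{17 \left|{\omega}\right|}{2}}}{17}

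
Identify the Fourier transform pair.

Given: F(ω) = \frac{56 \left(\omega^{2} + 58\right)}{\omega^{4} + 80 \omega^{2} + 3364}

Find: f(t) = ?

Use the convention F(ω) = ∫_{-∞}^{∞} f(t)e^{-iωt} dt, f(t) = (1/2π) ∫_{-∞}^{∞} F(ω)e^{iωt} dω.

f(t) = 4 e^{- 7 \left|{t}\right|} \cos{\left(3 t \right)}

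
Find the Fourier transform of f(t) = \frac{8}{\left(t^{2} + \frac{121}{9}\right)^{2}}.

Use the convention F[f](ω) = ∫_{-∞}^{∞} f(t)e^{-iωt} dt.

F(ω) = \frac{36 \pi \left(11 \left|{\omega}\right| + 3\right) e^{- \frac{11 \left|{\omega}\right|}{3}}}{1331}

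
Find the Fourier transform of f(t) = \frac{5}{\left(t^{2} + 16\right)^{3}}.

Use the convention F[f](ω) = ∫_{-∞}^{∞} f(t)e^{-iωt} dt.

F(ω) = \frac{5 \pi \left(16 \omega^{2} + 12 \left|{\omega}\right| + 3\right) e^{- 4 \left|{\omega}\right|}}{8192}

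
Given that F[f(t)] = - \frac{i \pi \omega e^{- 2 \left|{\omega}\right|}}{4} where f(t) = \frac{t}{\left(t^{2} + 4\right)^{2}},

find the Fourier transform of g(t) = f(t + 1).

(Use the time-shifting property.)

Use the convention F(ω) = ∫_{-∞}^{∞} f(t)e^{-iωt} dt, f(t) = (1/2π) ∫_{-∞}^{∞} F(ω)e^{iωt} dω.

F[g](ω) = - \frac{i \pi \omega e^{i \omega - 2 \left|{\omega}\right|}}{4}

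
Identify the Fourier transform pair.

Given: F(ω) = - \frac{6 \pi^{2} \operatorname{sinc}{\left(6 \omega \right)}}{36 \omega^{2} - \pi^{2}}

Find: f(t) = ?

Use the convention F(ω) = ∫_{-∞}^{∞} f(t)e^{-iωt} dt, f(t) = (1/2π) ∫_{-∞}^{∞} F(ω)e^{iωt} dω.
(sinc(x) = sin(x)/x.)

f(t) = \begin{cases} \cos^{2}{\left(\frac{\pi t}{12} \right)} & \text{for}\: \left|{t}\right| < 6 \\0 & \text{otherwise} \end{cases}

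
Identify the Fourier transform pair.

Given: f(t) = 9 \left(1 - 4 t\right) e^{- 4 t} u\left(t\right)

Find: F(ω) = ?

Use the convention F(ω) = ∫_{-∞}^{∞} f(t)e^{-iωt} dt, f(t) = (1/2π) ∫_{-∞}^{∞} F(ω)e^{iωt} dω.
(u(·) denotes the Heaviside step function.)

F(ω) = \frac{9 i \omega}{- \omega^{2} + 8 i \omega + 16}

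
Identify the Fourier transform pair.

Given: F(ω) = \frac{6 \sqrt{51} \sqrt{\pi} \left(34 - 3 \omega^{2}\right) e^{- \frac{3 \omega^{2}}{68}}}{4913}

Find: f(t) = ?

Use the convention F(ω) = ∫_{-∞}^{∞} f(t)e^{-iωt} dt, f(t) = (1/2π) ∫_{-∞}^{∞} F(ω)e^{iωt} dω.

f(t) = 8 t^{2} e^{- \frac{17 t^{2}}{3}}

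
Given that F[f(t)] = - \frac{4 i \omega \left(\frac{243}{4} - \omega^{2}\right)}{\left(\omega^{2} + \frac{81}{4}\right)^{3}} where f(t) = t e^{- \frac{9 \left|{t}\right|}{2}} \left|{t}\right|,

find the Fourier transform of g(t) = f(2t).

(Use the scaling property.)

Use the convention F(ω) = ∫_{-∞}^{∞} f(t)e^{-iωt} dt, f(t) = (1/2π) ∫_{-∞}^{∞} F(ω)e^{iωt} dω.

F[g](ω) = \frac{16 i \omega \left(\omega^{2} - 243\right)}{\left(\omega^{2} + 81\right)^{3}}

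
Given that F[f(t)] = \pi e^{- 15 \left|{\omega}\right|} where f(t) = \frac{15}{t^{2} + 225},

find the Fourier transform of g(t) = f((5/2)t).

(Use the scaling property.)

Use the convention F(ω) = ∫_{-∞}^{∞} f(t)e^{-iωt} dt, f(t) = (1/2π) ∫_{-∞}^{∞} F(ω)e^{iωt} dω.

F[g](ω) = \frac{2 \pi e^{- 6 \left|{\omega}\right|}}{5}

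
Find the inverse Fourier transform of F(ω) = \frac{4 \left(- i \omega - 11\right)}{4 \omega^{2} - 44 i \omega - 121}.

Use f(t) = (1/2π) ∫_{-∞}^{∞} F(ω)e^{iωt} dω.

f(t) = \left(\frac{11 t}{2} + 1\right) e^{- \frac{11 t}{2}} u\left(t\right)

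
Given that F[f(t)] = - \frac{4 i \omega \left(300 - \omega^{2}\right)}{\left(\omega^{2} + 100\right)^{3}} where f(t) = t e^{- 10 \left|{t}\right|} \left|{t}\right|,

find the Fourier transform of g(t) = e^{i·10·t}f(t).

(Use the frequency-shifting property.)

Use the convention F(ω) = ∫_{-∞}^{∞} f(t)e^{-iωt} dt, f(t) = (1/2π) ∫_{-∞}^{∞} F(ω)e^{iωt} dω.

F[g](ω) = \frac{4 i \left(\omega - 10\right) \left(\left(\omega - 10\right)^{2} - 300\right)}{\left(\left(\omega - 10\right)^{2} + 100\right)^{3}}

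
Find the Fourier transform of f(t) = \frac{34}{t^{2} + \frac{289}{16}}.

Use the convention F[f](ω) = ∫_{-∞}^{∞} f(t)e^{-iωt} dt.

F(ω) = 8 \pi e^{- \frac{17 \left|{\omega}\right|}{4}}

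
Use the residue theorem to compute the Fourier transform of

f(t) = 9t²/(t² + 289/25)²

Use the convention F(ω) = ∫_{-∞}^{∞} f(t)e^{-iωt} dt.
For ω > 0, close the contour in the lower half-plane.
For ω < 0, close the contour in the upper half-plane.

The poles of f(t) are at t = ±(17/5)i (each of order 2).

Let g(z) = f(z)e^{-iωz}; for large |z| the factor e^{-iωz} decays in the lower half-plane when ω > 0 and in the upper half-plane when ω < 0.

Case ω > 0 (lower half-plane, clockwise contour ⇒ F(ω) = -2πi·ΣRes):
  Res_{z = - \frac{17 i}{5}} g(z) = \frac{9 i \left(5 - 17 \omega\right) e^{- \frac{17 \omega}{5}}}{68} (pole of order 2)
  F(ω) = -2πi·ΣRes = \frac{9 \pi \left(5 - 17 \omega\right) e^{- \frac{17 \omega}{5}}}{34}

Case ω < 0 (upper half-plane, counterclockwise contour ⇒ F(ω) = +2πi·ΣRes):
  Res_{z = \frac{17 i}{5}} g(z) = \frac{9 i \left(- 17 \omega - 5\right) e^{\frac{17 \omega}{5}}}{68} (pole of order 2)
  F(ω) = 2πi·ΣRes = \frac{9 \pi \left(17 \omega + 5\right) e^{\frac{17 \omega}{5}}}{34}

Both cases combine into a single formula in |ω|:

F(ω) = \frac{9 \pi \left(5 - 17 \left|{\omega}\right|\right) e^{- \frac{17 \left|{\omega}\right|}{5}}}{34}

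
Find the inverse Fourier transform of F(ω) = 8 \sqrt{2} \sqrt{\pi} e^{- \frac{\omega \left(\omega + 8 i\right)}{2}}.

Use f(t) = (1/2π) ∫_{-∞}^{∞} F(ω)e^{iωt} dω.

f(t) = 8 e^{- \frac{\left(t - 4\right)^{2}}{2}}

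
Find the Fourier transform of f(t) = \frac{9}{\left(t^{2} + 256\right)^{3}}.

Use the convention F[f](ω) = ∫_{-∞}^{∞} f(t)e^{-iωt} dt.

F(ω) = \frac{9 \pi \left(256 \omega^{2} + 48 \left|{\omega}\right| + 3\right) e^{- 16 \left|{\omega}\right|}}{8388608}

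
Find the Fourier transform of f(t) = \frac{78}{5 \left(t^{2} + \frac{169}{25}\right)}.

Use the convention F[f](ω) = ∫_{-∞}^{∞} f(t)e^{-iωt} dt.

F(ω) = 6 \pi e^{- \frac{13 \left|{\omega}\right|}{5}}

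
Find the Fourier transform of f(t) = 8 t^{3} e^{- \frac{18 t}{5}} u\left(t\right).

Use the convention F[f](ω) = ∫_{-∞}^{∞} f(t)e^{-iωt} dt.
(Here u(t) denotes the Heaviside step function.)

F(ω) = \frac{30000}{\left(5 i \omega + 18\right)^{4}}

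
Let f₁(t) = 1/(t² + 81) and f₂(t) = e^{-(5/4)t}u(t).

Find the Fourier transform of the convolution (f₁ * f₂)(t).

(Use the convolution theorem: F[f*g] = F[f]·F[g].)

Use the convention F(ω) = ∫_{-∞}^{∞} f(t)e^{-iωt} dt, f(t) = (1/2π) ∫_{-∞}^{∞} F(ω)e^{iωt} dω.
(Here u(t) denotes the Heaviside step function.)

F[f₁*f₂](ω) = \frac{4 \pi e^{- 9 \left|{\omega}\right|}}{9 \left(4 i \omega + 5\right)}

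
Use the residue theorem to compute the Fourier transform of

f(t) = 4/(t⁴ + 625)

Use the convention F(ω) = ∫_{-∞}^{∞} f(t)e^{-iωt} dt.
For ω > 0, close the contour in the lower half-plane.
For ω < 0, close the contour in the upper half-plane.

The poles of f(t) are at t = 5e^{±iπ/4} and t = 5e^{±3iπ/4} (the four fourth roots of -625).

Let g(z) = f(z)e^{-iωz}; for large |z| the factor e^{-iωz} decays in the lower half-plane when ω > 0 and in the upper half-plane when ω < 0.

Case ω > 0 (lower half-plane, clockwise contour ⇒ F(ω) = -2πi·ΣRes):
  Res_{z = - \frac{5 \sqrt{2}}{2} - \frac{5 \sqrt{2} i}{2}} g(z) = \frac{\sqrt{2} i \left(1 - i\right) e^{\frac{5 \sqrt{2} \omega \left(-1 + i\right)}{2}}}{250}
  Res_{z = \frac{5 \sqrt{2}}{2} - \frac{5 \sqrt{2} i}{2}} g(z) = \frac{\sqrt{2} i \left(1 + i\right) e^{- \frac{5 \sqrt{2} \omega \left(1 + i\right)}{2}}}{250}
  F(ω) = -2πi·ΣRes = \frac{\sqrt{2} \pi \left(\left(1 - i\right) e^{5 \sqrt{2} i \omega} + 1 + i\right) e^{- \frac{5 \sqrt{2} \omega \left(1 + i\right)}{2}}}{125} = \frac{4 \pi e^{- \frac{5 \sqrt{2} \omega}{2}} \sin{\left(\frac{5 \sqrt{2} \omega}{2} + \frac{\pi}{4} \right)}}{125}

Case ω < 0 (upper half-plane, counterclockwise contour ⇒ F(ω) = +2πi·ΣRes):
  Res_{z = \frac{5 \sqrt{2}}{2} + \frac{5 \sqrt{2} i}{2}} g(z) = \frac{\sqrt{2} i \left(-1 + i\right) e^{\frac{5 \sqrt{2} \omega \left(1 - i\right)}{2}}}{250}
  Res_{z = - \frac{5 \sqrt{2}}{2} + \frac{5 \sqrt{2} i}{2}} g(z) = \frac{\sqrt{2} \left(1 - i\right) e^{\frac{5 \sqrt{2} \omega \left(1 + i\right)}{2}}}{250}
  F(ω) = 2πi·ΣRes = - \frac{\sqrt{2} i \pi \left(i \left(1 - i\right) e^{\frac{5 \sqrt{2} \omega \left(1 - i\right)}{2}} - \left(1 - i\right) e^{\frac{5 \sqrt{2} \omega \left(1 + i\right)}{2}}\right)}{125} = \frac{4 \pi e^{\frac{5 \sqrt{2} \omega}{2}} \cos{\left(\frac{5 \sqrt{2} \omega}{2} + \frac{\pi}{4} \right)}}{125}

Both cases combine into a single formula in |ω|:

F(ω) = \frac{4 \pi e^{- \frac{5 \sqrt{2} \left|{\omega}\right|}{2}} \sin{\left(\frac{5 \sqrt{2} \left|{\omega}\right|}{2} + \frac{\pi}{4} \right)}}{125}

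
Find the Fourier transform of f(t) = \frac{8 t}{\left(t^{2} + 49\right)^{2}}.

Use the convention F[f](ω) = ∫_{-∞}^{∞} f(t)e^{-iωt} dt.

F(ω) = - \frac{4 i \pi \omega e^{- 7 \left|{\omega}\right|}}{7}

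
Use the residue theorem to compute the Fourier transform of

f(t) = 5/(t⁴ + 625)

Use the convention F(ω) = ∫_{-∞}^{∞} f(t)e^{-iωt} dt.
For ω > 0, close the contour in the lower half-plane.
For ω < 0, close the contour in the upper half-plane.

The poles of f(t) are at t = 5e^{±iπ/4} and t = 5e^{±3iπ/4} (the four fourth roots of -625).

Let g(z) = f(z)e^{-iωz}; for large |z| the factor e^{-iωz} decays in the lower half-plane when ω > 0 and in the upper half-plane when ω < 0.

Case ω > 0 (lower half-plane, clockwise contour ⇒ F(ω) = -2πi·ΣRes):
  Res_{z = - \frac{5 \sqrt{2}}{2} - \frac{5 \sqrt{2} i}{2}} g(z) = \frac{\sqrt{2} i \left(1 - i\right) e^{\frac{5 \sqrt{2} \omega \left(-1 + i\right)}{2}}}{200}
  Res_{z = \frac{5 \sqrt{2}}{2} - \frac{5 \sqrt{2} i}{2}} g(z) = \frac{\sqrt{2} i \left(1 + i\right) e^{- \frac{5 \sqrt{2} \omega \left(1 + i\right)}{2}}}{200}
  F(ω) = -2πi·ΣRes = \frac{\sqrt{2} \pi \left(1 - i\right) \left(e^{5 \sqrt{2} i \omega} + i\right) e^{- \frac{5 \sqrt{2} \omega \left(1 + i\right)}{2}}}{100} = \frac{\pi e^{- \frac{5 \sqrt{2} \omega}{2}} \sin{\left(\frac{5 \sqrt{2} \omega}{2} + \frac{\pi}{4} \right)}}{25}

Case ω < 0 (upper half-plane, counterclockwise contour ⇒ F(ω) = +2πi·ΣRes):
  Res_{z = \frac{5 \sqrt{2}}{2} + \frac{5 \sqrt{2} i}{2}} g(z) = \frac{\sqrt{2} i \left(-1 + i\right) e^{\frac{5 \sqrt{2} \omega \left(1 - i\right)}{2}}}{200}
  Res_{z = - \frac{5 \sqrt{2}}{2} + \frac{5 \sqrt{2} i}{2}} g(z) = \frac{\sqrt{2} \left(1 - i\right) e^{\frac{5 \sqrt{2} \omega \left(1 + i\right)}{2}}}{200}
  F(ω) = 2πi·ΣRes = - \frac{\sqrt{2} i \pi \left(i \left(1 - i\right) e^{\frac{5 \sqrt{2} \omega \left(1 - i\right)}{2}} - \left(1 - i\right) e^{\frac{5 \sqrt{2} \omega \left(1 + i\right)}{2}}\right)}{100} = \frac{\pi e^{\frac{5 \sqrt{2} \omega}{2}} \cos{\left(\frac{5 \sqrt{2} \omega}{2} + \frac{\pi}{4} \right)}}{25}

Both cases combine into a single formula in |ω|:

F(ω) = \frac{\pi e^{- \frac{5 \sqrt{2} \left|{\omega}\right|}{2}} \sin{\left(\frac{5 \sqrt{2} \left|{\omega}\right|}{2} + \frac{\pi}{4} \right)}}{25}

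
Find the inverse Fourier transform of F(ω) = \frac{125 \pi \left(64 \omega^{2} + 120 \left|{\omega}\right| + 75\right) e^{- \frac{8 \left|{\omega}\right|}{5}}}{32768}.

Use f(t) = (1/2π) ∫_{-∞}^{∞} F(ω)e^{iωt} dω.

f(t) = \frac{8}{\left(t^{2} + \frac{64}{25}\right)^{3}}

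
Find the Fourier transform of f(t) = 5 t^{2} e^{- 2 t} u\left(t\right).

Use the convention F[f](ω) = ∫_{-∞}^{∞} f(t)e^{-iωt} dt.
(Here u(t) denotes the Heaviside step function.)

F(ω) = \frac{10}{\left(i \omega + 2\right)^{3}}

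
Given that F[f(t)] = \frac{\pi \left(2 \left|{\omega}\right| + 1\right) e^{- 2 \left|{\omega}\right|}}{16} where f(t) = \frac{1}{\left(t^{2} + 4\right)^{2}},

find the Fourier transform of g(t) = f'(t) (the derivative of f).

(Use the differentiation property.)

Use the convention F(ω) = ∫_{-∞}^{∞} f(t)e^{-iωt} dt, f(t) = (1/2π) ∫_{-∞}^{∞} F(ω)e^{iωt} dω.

F[g](ω) = \frac{i \pi \omega \left(2 \left|{\omega}\right| + 1\right) e^{- 2 \left|{\omega}\right|}}{16}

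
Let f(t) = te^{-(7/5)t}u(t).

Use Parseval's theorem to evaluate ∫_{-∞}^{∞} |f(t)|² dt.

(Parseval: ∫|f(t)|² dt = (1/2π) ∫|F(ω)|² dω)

∫|f(t)|² dt = \frac{125}{1372}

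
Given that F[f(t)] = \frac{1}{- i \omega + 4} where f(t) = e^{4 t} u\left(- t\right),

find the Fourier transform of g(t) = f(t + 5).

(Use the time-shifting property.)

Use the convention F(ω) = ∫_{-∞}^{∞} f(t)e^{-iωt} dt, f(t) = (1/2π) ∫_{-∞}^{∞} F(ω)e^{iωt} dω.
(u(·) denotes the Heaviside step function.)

F[g](ω) = - \frac{e^{5 i \omega}}{i \omega - 4}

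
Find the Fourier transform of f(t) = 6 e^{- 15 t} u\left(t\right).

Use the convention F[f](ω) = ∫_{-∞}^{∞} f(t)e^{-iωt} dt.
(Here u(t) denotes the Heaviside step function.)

F(ω) = \frac{6}{i \omega + 15}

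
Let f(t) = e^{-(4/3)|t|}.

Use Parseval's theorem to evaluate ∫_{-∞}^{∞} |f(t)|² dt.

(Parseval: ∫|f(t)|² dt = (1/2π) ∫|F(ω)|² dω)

∫|f(t)|² dt = \frac{3}{4}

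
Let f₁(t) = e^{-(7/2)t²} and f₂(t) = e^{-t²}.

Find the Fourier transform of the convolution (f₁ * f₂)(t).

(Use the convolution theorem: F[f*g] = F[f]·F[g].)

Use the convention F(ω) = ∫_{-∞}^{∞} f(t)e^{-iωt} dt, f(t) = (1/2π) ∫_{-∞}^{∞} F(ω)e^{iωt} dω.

F[f₁*f₂](ω) = \frac{\sqrt{14} \pi e^{- \frac{9 \omega^{2}}{28}}}{7}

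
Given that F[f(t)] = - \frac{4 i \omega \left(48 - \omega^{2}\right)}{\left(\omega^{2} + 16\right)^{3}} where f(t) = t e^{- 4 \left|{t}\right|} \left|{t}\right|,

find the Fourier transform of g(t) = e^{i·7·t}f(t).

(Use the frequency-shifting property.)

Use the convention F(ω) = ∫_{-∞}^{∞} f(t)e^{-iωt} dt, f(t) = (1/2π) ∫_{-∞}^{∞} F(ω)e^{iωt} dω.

F[g](ω) = \frac{4 i \left(\omega - 7\right) \left(\left(\omega - 7\right)^{2} - 48\right)}{\left(\left(\omega - 7\right)^{2} + 16\right)^{3}}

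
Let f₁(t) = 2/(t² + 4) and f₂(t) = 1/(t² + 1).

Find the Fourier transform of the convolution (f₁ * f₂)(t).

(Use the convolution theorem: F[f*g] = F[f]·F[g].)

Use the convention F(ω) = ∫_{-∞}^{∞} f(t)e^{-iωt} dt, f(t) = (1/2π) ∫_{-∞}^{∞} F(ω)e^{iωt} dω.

F[f₁*f₂](ω) = \pi^{2} e^{- 3 \left|{\omega}\right|}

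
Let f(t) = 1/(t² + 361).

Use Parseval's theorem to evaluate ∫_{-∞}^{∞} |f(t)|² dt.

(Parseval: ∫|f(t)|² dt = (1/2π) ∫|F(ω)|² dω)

∫|f(t)|² dt = \frac{\pi}{13718}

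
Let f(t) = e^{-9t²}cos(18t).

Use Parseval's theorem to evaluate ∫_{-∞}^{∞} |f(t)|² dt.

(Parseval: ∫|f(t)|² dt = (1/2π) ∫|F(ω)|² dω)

∫|f(t)|² dt = \frac{\sqrt{2} \sqrt{\pi} \left(1 + e^{18}\right)}{12 e^{18}}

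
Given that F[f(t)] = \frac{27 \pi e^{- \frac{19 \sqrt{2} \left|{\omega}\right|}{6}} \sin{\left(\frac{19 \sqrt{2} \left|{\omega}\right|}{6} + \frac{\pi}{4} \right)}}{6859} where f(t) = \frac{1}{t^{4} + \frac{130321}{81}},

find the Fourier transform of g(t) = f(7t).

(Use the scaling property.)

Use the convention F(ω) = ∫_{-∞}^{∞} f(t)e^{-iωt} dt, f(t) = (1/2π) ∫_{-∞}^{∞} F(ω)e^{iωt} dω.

F[g](ω) = \frac{27 \pi e^{- \frac{19 \sqrt{2} \left|{\omega}\right|}{42}} \sin{\left(\frac{19 \sqrt{2} \left|{\omega}\right|}{42} + \frac{\pi}{4} \right)}}{48013}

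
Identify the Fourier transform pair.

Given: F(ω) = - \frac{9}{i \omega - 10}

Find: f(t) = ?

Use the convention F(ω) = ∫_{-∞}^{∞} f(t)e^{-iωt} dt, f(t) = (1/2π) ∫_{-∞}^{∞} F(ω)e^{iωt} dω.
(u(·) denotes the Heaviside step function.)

f(t) = 9 e^{10 t} u\left(- t\right)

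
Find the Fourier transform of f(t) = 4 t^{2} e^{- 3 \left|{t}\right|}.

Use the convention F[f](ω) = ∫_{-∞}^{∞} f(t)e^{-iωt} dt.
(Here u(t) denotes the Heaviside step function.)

F(ω) = \frac{144 \left(3 - \omega^{2}\right)}{\left(\omega^{2} + 9\right)^{3}}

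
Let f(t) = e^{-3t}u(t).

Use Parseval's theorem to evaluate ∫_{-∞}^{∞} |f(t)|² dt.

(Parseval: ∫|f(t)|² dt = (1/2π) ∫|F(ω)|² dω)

∫|f(t)|² dt = \frac{1}{6}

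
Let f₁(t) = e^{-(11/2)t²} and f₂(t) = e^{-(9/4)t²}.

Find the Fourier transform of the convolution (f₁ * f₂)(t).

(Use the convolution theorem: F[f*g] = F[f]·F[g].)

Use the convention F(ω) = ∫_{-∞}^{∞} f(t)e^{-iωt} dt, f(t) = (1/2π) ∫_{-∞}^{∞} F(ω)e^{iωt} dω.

F[f₁*f₂](ω) = \frac{2 \sqrt{22} \pi e^{- \frac{31 \omega^{2}}{198}}}{33}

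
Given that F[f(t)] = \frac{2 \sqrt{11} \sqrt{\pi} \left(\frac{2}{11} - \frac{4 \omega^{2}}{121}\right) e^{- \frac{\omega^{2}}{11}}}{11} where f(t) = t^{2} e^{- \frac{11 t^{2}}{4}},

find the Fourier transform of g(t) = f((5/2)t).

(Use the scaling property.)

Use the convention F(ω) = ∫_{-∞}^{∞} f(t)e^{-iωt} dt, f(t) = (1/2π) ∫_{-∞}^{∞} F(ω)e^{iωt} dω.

F[g](ω) = \frac{8 \sqrt{11} \sqrt{\pi} \left(275 - 8 \omega^{2}\right) e^{- \frac{4 \omega^{2}}{275}}}{166375}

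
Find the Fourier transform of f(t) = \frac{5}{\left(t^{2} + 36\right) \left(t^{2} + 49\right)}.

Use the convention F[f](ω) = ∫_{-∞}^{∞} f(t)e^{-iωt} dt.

F(ω) = \frac{5 \pi \left(7 e^{\left|{\omega}\right|} - 6\right) e^{- 7 \left|{\omega}\right|}}{546}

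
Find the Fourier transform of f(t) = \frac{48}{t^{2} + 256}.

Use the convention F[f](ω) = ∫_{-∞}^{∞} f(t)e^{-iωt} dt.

F(ω) = 3 \pi e^{- 16 \left|{\omega}\right|}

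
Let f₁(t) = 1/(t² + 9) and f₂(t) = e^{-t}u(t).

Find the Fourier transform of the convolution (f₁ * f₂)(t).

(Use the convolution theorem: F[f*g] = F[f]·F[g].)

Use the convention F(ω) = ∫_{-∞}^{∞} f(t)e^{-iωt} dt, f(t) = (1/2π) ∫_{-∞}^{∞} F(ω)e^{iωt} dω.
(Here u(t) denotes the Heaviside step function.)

F[f₁*f₂](ω) = \frac{\pi e^{- 3 \left|{\omega}\right|}}{3 \left(i \omega + 1\right)}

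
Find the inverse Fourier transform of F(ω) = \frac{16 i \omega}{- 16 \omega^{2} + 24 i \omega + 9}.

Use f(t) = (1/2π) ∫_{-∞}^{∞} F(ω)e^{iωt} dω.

f(t) = \left(1 - \frac{3 t}{4}\right) e^{- \frac{3 t}{4}} u\left(t\right)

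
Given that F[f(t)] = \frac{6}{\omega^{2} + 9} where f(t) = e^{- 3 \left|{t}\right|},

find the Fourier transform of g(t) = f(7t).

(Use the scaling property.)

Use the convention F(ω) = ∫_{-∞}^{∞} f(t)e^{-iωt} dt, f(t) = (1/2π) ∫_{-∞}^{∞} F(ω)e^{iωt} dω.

F[g](ω) = \frac{42}{\omega^{2} + 441}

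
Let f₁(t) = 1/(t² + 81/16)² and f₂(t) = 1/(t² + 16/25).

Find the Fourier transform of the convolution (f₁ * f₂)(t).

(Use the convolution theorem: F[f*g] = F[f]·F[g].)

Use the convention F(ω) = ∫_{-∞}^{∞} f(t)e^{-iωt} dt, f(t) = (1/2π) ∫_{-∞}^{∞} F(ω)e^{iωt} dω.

F[f₁*f₂](ω) = \frac{10 \pi^{2} \left(9 \left|{\omega}\right| + 4\right) e^{- \frac{61 \left|{\omega}\right|}{20}}}{729}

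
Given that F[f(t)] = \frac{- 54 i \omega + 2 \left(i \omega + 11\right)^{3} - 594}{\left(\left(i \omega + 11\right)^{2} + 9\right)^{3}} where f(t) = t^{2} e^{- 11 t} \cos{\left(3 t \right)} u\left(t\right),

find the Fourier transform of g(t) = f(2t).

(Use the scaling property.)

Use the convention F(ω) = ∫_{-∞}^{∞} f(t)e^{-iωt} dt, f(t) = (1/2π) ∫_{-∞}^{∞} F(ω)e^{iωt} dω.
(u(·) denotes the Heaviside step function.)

F[g](ω) = \frac{8 \left(- 108 i \omega + \left(i \omega + 22\right)^{3} - 2376\right)}{\left(\left(i \omega + 22\right)^{2} + 36\right)^{3}}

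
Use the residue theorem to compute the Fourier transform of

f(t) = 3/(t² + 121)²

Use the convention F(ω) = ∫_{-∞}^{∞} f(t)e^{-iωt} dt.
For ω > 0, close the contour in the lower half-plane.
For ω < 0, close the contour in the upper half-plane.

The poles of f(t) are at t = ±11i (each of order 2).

Let g(z) = f(z)e^{-iωz}; for large |z| the factor e^{-iωz} decays in the lower half-plane when ω > 0 and in the upper half-plane when ω < 0.

Case ω > 0 (lower half-plane, clockwise contour ⇒ F(ω) = -2πi·ΣRes):
  Res_{z = - 11 i} g(z) = \frac{3 i \left(11 \omega + 1\right) e^{- 11 \omega}}{5324} (pole of order 2)
  F(ω) = -2πi·ΣRes = \frac{3 \pi \left(11 \omega + 1\right) e^{- 11 \omega}}{2662}

Case ω < 0 (upper half-plane, counterclockwise contour ⇒ F(ω) = +2πi·ΣRes):
  Res_{z = 11 i} g(z) = \frac{3 i \left(11 \omega - 1\right) e^{11 \omega}}{5324} (pole of order 2)
  F(ω) = 2πi·ΣRes = \frac{3 \pi \left(1 - 11 \omega\right) e^{11 \omega}}{2662}

Both cases combine into a single formula in |ω|:

F(ω) = \frac{3 \pi \left(11 \left|{\omega}\right| + 1\right) e^{- 11 \left|{\omega}\right|}}{2662}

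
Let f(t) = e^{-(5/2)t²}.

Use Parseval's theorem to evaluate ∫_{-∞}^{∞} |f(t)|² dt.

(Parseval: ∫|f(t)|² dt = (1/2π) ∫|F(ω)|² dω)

∫|f(t)|² dt = \frac{\sqrt{5} \sqrt{\pi}}{5}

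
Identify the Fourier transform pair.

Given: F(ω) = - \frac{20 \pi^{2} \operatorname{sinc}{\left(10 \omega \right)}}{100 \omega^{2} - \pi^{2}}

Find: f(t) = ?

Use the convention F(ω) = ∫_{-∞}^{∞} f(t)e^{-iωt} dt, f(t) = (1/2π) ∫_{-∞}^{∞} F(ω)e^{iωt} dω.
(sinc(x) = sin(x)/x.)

f(t) = 2 \left(\begin{cases} \frac{\cos{\left(\frac{\pi t}{10} \right)}}{2} + \frac{1}{2} & \text{for}\: \left|{t}\right| < 10 \\0 & \text{otherwise} \end{cases}\right)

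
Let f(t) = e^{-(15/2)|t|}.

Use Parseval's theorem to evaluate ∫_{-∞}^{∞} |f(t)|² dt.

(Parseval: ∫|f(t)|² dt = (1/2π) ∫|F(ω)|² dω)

∫|f(t)|² dt = \frac{2}{15}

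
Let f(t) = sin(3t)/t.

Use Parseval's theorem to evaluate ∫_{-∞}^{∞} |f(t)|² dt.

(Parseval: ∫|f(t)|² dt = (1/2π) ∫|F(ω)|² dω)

∫|f(t)|² dt = 3 \pi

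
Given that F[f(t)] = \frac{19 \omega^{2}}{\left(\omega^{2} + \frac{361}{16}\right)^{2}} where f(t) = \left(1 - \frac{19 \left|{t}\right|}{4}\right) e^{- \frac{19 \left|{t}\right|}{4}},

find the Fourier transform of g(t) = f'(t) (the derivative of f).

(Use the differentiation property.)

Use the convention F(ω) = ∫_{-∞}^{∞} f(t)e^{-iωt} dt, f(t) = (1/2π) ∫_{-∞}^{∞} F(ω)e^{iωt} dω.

F[g](ω) = \frac{4864 i \omega^{3}}{\left(16 \omega^{2} + 361\right)^{2}}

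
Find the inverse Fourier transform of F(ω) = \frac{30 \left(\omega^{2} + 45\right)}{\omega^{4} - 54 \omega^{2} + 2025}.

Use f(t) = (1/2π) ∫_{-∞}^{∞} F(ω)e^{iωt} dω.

f(t) = 5 e^{- 3 \left|{t}\right|} \cos{\left(6 \left|{t}\right| \right)}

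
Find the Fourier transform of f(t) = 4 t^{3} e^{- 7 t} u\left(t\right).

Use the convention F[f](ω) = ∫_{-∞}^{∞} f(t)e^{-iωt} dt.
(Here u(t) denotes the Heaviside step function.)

F(ω) = \frac{24}{\left(i \omega + 7\right)^{4}}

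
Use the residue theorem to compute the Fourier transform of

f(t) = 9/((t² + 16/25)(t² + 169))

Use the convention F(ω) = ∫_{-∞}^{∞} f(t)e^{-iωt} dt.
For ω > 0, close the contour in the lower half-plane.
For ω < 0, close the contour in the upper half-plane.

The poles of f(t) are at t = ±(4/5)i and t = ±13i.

Let g(z) = f(z)e^{-iωz}; for large |z| the factor e^{-iωz} decays in the lower half-plane when ω > 0 and in the upper half-plane when ω < 0.

Case ω > 0 (lower half-plane, clockwise contour ⇒ F(ω) = -2πi·ΣRes):
  Res_{z = - \frac{4 i}{5}} g(z) = \frac{375 i e^{- \frac{4 \omega}{5}}}{11224}
  Res_{z = - 13 i} g(z) = - \frac{75 i e^{- 13 \omega}}{36478}
  F(ω) = -2πi·ΣRes = - \frac{75 \pi e^{- 13 \omega}}{18239} + \frac{375 \pi e^{- \frac{4 \omega}{5}}}{5612}

Case ω < 0 (upper half-plane, counterclockwise contour ⇒ F(ω) = +2πi·ΣRes):
  Res_{z = \frac{4 i}{5}} g(z) = - \frac{375 i e^{\frac{4 \omega}{5}}}{11224}
  Res_{z = 13 i} g(z) = \frac{75 i e^{13 \omega}}{36478}
  F(ω) = 2πi·ΣRes = \frac{75 \pi \left(65 e^{\frac{4 \omega}{5}} - 4 e^{13 \omega}\right)}{72956}

Both cases combine into a single formula in |ω|:

F(ω) = - \frac{75 \pi e^{- 13 \left|{\omega}\right|}}{18239} + \frac{375 \pi e^{- \frac{4 \left|{\omega}\right|}{5}}}{5612}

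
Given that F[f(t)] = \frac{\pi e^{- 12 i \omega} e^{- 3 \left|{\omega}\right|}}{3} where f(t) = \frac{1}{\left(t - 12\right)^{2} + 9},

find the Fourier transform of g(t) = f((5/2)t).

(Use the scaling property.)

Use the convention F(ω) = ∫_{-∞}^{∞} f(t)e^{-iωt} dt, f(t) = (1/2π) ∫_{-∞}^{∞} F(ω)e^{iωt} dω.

F[g](ω) = \frac{2 \pi e^{- \frac{24 i \omega}{5} - \frac{6 \left|{\omega}\right|}{5}}}{15}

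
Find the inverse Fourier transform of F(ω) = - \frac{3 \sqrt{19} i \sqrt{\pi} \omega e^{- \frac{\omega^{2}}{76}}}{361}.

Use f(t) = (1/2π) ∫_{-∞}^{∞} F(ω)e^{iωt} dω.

f(t) = 6 t e^{- 19 t^{2}}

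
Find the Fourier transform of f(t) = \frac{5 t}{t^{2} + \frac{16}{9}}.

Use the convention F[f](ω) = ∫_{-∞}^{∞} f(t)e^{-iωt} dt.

F(ω) = - 5 i \pi e^{- \frac{4 \left|{\omega}\right|}{3}} \operatorname{sign}{\left(\omega \right)}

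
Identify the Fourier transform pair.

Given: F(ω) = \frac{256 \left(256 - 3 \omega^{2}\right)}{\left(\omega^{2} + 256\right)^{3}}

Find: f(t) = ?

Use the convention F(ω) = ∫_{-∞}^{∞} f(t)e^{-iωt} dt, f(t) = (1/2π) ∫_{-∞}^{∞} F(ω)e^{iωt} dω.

f(t) = 4 t^{2} e^{- 16 \left|{t}\right|}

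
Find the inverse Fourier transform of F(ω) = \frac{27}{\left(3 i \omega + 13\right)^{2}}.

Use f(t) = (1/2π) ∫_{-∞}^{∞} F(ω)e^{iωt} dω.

f(t) = 3 t e^{- \frac{13 t}{3}} u\left(t\right)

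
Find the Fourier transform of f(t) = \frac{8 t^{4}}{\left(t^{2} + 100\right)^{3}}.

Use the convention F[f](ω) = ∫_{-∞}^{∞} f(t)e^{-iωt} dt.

F(ω) = \frac{\pi \left(100 \omega^{2} - 50 \left|{\omega}\right| + 3\right) e^{- 10 \left|{\omega}\right|}}{10}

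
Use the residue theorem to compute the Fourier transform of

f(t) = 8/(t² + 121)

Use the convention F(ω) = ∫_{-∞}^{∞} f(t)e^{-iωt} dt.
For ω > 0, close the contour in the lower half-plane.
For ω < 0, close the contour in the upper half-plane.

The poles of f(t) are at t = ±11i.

Let g(z) = f(z)e^{-iωz}; for large |z| the factor e^{-iωz} decays in the lower half-plane when ω > 0 and in the upper half-plane when ω < 0.

Case ω > 0 (lower half-plane, clockwise contour ⇒ F(ω) = -2πi·ΣRes):
  Res_{z = - 11 i} g(z) = \frac{4 i e^{- 11 \omega}}{11}
  F(ω) = -2πi·ΣRes = \frac{8 \pi e^{- 11 \omega}}{11}

Case ω < 0 (upper half-plane, counterclockwise contour ⇒ F(ω) = +2πi·ΣRes):
  Res_{z = 11 i} g(z) = - \frac{4 i e^{11 \omega}}{11}
  F(ω) = 2πi·ΣRes = \frac{8 \pi e^{11 \omega}}{11}

Both cases combine into a single formula in |ω|:

F(ω) = \frac{8 \pi e^{- 11 \left|{\omega}\right|}}{11}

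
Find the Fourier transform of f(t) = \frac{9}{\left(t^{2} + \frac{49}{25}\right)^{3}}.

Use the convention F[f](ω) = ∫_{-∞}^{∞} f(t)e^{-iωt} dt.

F(ω) = \frac{1125 \pi \left(49 \omega^{2} + 105 \left|{\omega}\right| + 75\right) e^{- \frac{7 \left|{\omega}\right|}{5}}}{134456}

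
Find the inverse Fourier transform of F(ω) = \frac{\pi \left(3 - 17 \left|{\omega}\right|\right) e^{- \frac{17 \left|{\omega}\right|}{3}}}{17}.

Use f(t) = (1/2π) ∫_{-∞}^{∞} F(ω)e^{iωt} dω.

f(t) = \frac{2 t^{2}}{\left(t^{2} + \frac{289}{9}\right)^{2}}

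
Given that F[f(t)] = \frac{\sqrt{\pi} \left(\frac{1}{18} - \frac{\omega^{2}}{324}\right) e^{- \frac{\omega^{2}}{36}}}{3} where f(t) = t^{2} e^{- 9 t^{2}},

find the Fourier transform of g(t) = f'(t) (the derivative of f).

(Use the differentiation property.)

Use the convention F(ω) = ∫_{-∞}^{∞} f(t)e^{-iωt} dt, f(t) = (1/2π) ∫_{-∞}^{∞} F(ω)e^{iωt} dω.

F[g](ω) = \frac{i \sqrt{\pi} \omega \left(18 - \omega^{2}\right) e^{- \frac{\omega^{2}}{36}}}{972}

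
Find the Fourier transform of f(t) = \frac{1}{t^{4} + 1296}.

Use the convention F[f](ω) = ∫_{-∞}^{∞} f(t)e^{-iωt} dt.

F(ω) = \frac{\pi e^{- 3 \sqrt{2} \left|{\omega}\right|} \sin{\left(3 \sqrt{2} \left|{\omega}\right| + \frac{\pi}{4} \right)}}{216}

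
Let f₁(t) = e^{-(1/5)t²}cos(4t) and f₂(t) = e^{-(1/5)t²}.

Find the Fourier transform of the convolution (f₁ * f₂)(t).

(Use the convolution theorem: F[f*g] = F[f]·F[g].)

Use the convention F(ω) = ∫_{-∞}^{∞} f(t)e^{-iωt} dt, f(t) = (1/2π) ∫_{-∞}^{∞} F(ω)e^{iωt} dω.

F[f₁*f₂](ω) = \frac{5 \pi \left(e^{20 \omega} + 1\right) e^{- \frac{5 \omega^{2}}{2} - 10 \omega - 20}}{2}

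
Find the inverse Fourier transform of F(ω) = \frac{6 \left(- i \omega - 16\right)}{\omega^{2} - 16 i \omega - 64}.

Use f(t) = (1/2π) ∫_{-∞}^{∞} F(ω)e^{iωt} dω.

f(t) = 6 \left(8 t + 1\right) e^{- 8 t} u\left(t\right)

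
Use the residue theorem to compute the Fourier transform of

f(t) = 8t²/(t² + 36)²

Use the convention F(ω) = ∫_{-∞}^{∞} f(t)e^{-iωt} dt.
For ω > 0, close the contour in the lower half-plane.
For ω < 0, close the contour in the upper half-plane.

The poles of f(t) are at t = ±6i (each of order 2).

Let g(z) = f(z)e^{-iωz}; for large |z| the factor e^{-iωz} decays in the lower half-plane when ω > 0 and in the upper half-plane when ω < 0.

Case ω > 0 (lower half-plane, clockwise contour ⇒ F(ω) = -2πi·ΣRes):
  Res_{z = - 6 i} g(z) = \frac{i \left(1 - 6 \omega\right) e^{- 6 \omega}}{3} (pole of order 2)
  F(ω) = -2πi·ΣRes = \frac{2 \pi \left(1 - 6 \omega\right) e^{- 6 \omega}}{3}

Case ω < 0 (upper half-plane, counterclockwise contour ⇒ F(ω) = +2πi·ΣRes):
  Res_{z = 6 i} g(z) = \frac{i \left(- 6 \omega - 1\right) e^{6 \omega}}{3} (pole of order 2)
  F(ω) = 2πi·ΣRes = \frac{2 \pi \left(6 \omega + 1\right) e^{6 \omega}}{3}

Both cases combine into a single formula in |ω|:

F(ω) = \frac{2 \pi \left(1 - 6 \left|{\omega}\right|\right) e^{- 6 \left|{\omega}\right|}}{3}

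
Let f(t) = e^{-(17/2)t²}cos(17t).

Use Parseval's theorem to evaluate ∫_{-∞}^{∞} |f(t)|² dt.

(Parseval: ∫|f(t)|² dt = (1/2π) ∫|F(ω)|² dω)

∫|f(t)|² dt = \frac{\sqrt{17} \sqrt{\pi} \left(1 + e^{17}\right)}{34 e^{17}}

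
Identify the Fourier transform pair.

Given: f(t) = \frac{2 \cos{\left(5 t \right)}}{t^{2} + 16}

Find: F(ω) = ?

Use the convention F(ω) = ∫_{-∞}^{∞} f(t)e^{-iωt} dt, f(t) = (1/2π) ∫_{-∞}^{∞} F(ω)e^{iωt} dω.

F(ω) = \frac{\pi e^{- 4 \left|{\omega + 5}\right|}}{4} + \frac{\pi e^{- 4 \left|{\omega - 5}\right|}}{4}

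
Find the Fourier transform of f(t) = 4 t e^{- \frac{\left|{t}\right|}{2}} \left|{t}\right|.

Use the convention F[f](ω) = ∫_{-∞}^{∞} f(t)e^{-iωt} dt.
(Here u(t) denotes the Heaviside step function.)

F(ω) = \frac{256 i \omega \left(4 \omega^{2} - 3\right)}{\left(4 \omega^{2} + 1\right)^{3}}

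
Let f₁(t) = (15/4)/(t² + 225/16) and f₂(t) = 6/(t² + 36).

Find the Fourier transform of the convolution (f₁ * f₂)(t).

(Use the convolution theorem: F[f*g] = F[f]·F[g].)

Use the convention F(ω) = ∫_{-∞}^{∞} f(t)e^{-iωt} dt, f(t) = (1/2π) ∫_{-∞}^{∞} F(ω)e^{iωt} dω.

F[f₁*f₂](ω) = \pi^{2} e^{- \frac{39 \left|{\omega}\right|}{4}}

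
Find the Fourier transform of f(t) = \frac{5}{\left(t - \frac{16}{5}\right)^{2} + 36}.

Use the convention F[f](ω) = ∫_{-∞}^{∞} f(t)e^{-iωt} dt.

F(ω) = \frac{5 \pi e^{- \frac{16 i \omega}{5} - 6 \left|{\omega}\right|}}{6}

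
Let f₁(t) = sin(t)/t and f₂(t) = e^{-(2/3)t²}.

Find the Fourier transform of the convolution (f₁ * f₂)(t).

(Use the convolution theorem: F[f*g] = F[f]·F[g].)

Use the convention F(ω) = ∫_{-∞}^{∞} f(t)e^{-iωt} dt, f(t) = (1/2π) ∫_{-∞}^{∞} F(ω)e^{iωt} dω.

F[f₁*f₂](ω) = \begin{cases} \frac{\sqrt{6} \pi^{\frac{3}{2}} e^{- \frac{3 \omega^{2}}{8}}}{2} & \text{for}\: \omega > -1 \wedge \omega < 1 \\0 & \text{otherwise} \end{cases}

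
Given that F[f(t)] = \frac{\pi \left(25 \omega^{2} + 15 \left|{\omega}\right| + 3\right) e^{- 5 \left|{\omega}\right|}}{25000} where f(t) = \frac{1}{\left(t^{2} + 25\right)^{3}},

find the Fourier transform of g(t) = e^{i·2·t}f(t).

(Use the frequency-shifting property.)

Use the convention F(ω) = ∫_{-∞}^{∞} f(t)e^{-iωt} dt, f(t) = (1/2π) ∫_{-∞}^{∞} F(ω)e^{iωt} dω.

F[g](ω) = \frac{\pi \left(25 \left(\omega - 2\right)^{2} + 15 \left|{\omega - 2}\right| + 3\right) e^{- 5 \left|{\omega - 2}\right|}}{25000}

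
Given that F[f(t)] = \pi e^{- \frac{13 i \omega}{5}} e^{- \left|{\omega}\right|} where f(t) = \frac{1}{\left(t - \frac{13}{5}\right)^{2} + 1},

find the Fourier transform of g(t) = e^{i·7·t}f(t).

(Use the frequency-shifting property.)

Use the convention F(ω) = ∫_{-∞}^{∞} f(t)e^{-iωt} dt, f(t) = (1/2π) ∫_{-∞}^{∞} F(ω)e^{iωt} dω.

F[g](ω) = \pi e^{- \frac{13 i \left(\omega - 7\right)}{5} - \left|{\omega - 7}\right|}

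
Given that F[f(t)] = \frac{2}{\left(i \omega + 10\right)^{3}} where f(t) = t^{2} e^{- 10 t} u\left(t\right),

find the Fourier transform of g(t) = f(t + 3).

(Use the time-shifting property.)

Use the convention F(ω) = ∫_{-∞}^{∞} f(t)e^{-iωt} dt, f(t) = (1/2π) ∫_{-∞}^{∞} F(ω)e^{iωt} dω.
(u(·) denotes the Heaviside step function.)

F[g](ω) = \frac{2 e^{3 i \omega}}{\left(i \omega + 10\right)^{3}}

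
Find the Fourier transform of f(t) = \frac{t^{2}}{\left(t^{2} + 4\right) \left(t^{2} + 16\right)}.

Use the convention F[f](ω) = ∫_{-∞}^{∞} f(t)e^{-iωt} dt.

F(ω) = \frac{\pi \left(2 - e^{2 \left|{\omega}\right|}\right) e^{- 4 \left|{\omega}\right|}}{6}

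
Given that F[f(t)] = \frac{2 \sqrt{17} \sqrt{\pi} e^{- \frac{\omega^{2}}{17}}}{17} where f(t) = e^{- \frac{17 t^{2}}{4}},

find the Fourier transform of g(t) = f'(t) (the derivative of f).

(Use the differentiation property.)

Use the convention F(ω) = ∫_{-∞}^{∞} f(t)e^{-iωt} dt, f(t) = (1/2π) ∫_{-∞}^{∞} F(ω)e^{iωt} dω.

F[g](ω) = \frac{2 \sqrt{17} i \sqrt{\pi} \omega e^{- \frac{\omega^{2}}{17}}}{17}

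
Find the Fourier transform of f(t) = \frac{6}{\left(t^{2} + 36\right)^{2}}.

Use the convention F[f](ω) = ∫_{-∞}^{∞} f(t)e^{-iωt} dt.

F(ω) = \frac{\pi \left(6 \left|{\omega}\right| + 1\right) e^{- 6 \left|{\omega}\right|}}{72}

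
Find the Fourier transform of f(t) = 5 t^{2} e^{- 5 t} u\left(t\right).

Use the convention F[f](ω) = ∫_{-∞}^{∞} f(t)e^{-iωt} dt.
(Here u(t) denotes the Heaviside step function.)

F(ω) = \frac{10}{\left(i \omega + 5\right)^{3}}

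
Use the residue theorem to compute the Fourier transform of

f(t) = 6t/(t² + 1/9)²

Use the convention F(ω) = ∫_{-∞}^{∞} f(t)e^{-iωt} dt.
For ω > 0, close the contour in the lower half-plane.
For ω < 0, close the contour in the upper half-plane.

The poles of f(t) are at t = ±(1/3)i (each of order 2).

Let g(z) = f(z)e^{-iωz}; for large |z| the factor e^{-iωz} decays in the lower half-plane when ω > 0 and in the upper half-plane when ω < 0.

Case ω > 0 (lower half-plane, clockwise contour ⇒ F(ω) = -2πi·ΣRes):
  Res_{z = - \frac{i}{3}} g(z) = \frac{9 \omega e^{- \frac{\omega}{3}}}{2} (pole of order 2)
  F(ω) = -2πi·ΣRes = - 9 i \pi \omega e^{- \frac{\omega}{3}}

Case ω < 0 (upper half-plane, counterclockwise contour ⇒ F(ω) = +2πi·ΣRes):
  Res_{z = \frac{i}{3}} g(z) = - \frac{9 \omega e^{\frac{\omega}{3}}}{2} (pole of order 2)
  F(ω) = 2πi·ΣRes = - 9 i \pi \omega e^{\frac{\omega}{3}}

Both cases combine into a single formula in |ω|:

F(ω) = - 9 i \pi \omega e^{- \frac{\left|{\omega}\right|}{3}}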